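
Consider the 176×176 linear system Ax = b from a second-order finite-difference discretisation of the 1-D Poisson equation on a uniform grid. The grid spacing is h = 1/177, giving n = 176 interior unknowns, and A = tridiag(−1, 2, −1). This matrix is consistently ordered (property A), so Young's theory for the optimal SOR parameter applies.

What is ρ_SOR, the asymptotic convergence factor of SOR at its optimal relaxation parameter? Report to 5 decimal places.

ρ_SOR = 0.96512

spectrum of D⁻¹(L+U) = {cos(kπ/177) : 1≤k≤176}; ρ_J = cos(π/177) = 0.99984.
root = sin(π/177) = 0.017748  (since 1−cos² = sin²).
ω* = 2/(1 + 0.017748) = 2/1.017748 = 1.96512.
ρ_SOR = ω* − 1 ≈ 0.96512.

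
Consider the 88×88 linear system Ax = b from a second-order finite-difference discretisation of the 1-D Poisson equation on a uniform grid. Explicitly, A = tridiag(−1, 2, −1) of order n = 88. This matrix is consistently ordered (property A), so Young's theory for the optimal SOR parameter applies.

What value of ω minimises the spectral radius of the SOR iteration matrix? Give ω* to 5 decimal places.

ω* = 1.93182

n=88: λ(B_J) = 1 − λ(A)/2 = cos(kπ/89); k=1 gives ρ_J = 0.99938.
√(1−ρ_J²) = |sin(π/89)| = 0.035291
ω* = 2 / (1 + 0.035291) = 2 / 1.035291 ≈ 1.93182.
ρ(B_{ω*}) = ω*−1 = 0.93182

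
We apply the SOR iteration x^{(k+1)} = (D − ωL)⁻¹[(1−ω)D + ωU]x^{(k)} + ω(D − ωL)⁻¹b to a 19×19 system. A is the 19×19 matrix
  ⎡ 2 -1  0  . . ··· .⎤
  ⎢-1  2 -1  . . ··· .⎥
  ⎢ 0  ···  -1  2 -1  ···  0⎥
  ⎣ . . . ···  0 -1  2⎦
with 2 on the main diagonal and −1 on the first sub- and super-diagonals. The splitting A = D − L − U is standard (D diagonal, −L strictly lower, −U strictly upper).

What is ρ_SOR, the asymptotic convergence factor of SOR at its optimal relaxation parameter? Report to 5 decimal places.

ρ_SOR = 0.72945

With n=19, ρ(Jacobi) = cos(π/20) = 0.98769.
root = sin(π/20) = 0.156434  (since 1−cos² = sin²).
Young: ω* = 2/(1+√(1−ρ_J²)) = 2/(1+0.156434) = 2/1.156434 = 1.72945.
ρ_SOR = ω* − 1 ≈ 0.72945.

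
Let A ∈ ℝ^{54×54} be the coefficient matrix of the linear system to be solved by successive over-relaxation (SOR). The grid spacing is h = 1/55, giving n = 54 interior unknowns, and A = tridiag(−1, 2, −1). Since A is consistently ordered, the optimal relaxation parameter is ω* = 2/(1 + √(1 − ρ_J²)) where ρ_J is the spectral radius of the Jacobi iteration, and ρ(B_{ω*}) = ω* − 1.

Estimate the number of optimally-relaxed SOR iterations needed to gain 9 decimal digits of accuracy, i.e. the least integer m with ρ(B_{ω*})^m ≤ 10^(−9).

ρ_J = max_k |cos(kπ/55)| = cos(π/55) = 0.9983691
√(1 − cos²(π/55)) = sin(π/55) ≈ 0.0570888.
Then 2/(1+√(1−ρ_J²)) = 2/(1+0.0570888); ω* = 2/1.0570888 = 1.8919886.
At ω = 1.8919886 every |λ(B_ω)| = ω−1, so ρ_SOR = 0.8919886.
For 9 digits: m = 9·ln10 / (−ln 0.8919886) = 20.7233/0.114302 = 181.303; round up → m = 182.

m = 182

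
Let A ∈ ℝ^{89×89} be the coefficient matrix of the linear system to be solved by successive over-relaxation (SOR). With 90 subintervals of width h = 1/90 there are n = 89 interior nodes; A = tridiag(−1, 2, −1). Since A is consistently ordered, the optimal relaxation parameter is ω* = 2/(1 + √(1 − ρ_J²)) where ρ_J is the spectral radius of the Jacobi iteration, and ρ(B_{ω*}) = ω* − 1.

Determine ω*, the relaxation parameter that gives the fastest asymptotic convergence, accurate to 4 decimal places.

B_J for the 89×89 system has eigenvalues cos(kπ/90); ρ_J = cos(π/90) = 0.9994.
root = sin(π/90) = 0.03490  (since 1−cos² = sin²).
Then 2/(1+√(1−ρ_J²)) = 2/(1+0.03490); ω* = 2/1.03490 = 1.9326.
At ω = 1.9326 every |λ(B_ω)| = ω−1, so ρ_SOR = 0.9326.

ω* = 1.9326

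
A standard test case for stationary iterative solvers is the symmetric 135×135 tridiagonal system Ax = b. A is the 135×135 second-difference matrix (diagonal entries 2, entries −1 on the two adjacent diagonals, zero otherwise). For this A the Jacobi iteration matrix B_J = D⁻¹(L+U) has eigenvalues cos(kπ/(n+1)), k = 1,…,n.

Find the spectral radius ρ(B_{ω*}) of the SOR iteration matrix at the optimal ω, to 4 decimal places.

ρ_SOR = 0.9548

ρ_J = max_k |cos(kπ/136)| = cos(π/136) = 0.9997
√(1−ρ_J²) simplifies to sin(π/136) = 0.02310.
ω* = 2/(1+0.02310) = 1.9548
and ρ(B_{ω*}) = 1.9548 − 1 = 0.9548.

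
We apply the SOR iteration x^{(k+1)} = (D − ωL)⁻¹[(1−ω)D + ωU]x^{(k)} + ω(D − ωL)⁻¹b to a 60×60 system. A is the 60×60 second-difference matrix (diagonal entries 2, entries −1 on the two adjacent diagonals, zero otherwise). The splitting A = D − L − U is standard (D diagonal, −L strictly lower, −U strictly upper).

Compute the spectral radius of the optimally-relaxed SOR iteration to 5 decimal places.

ρ_SOR = 0.90208

With n=60, ρ(Jacobi) = cos(π/61) = 0.99867.
√(1−ρ_J²) = |sin(π/61)| = 0.051479
ω* = 2/(1 + 0.051479) = 2/1.051479 = 1.90208.
ρ_SOR = ω* − 1 = 1.90208 − 1 = 0.90208.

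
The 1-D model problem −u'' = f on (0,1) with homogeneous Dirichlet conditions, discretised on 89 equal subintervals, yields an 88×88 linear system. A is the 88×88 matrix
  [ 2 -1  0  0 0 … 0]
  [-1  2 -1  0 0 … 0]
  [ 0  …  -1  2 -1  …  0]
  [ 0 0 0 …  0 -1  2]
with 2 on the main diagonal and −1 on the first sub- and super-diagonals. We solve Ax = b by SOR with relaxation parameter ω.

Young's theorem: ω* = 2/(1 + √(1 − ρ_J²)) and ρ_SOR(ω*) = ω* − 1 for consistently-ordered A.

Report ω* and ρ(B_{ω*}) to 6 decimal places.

B_J for the 88×88 system has eigenvalues cos(kπ/89); ρ_J = cos(π/89) = 0.999377.
√(1 − cos²(π/89)) = sin(π/89) ≈ 0.0352915.
[ω*] 2 ÷ (1 + 0.0352915) = 2 ÷ 1.0352915 = 1.931823.
Hence ρ(B_{ω*}) = 1.931823 − 1 = 0.931823.

ω* = 1.931823, ρ_SOR = 0.931823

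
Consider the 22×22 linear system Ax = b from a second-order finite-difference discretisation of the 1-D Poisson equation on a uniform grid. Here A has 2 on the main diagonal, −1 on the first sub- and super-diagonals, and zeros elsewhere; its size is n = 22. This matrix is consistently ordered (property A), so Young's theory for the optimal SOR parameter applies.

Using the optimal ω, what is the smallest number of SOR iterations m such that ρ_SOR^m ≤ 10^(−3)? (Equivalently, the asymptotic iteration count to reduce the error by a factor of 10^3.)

n=22: λ(B_J) = 1 − λ(A)/2 = cos(kπ/23); k=1 gives ρ_J = 0.9906859.
√(1 − cos²(π/23)) = sin(π/23) ≈ 0.1361666.
ω* = 2/(1 + 0.1361666) = 2/1.1361666 = 1.7603052.
[ρ_SOR] ω* − 1 = 0.7603052.
Need (0.7603052)^m ≤ 10^(−3): m ≥ 3·ln10/|ln 0.7603052| = 6.90776/0.274035 = 25.208 ⇒ m = 26.

m = 26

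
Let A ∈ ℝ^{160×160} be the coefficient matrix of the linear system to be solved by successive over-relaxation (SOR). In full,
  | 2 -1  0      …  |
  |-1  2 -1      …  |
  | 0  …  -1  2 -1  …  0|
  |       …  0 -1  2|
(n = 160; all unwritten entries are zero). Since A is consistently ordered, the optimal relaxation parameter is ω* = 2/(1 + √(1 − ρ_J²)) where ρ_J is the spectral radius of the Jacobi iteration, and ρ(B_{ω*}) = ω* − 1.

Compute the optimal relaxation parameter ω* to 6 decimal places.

spectrum of D⁻¹(L+U) = {cos(kπ/161) : 1≤k≤160}; ρ_J = cos(π/161) = 0.999810.
√(1−ρ_J²) simplifies to sin(π/161) = 0.0195118.
So ω* = 2/1.0195118 = 1.961723 (Young).
[ρ_SOR] ω* − 1 = 0.961723.

ω* = 1.961723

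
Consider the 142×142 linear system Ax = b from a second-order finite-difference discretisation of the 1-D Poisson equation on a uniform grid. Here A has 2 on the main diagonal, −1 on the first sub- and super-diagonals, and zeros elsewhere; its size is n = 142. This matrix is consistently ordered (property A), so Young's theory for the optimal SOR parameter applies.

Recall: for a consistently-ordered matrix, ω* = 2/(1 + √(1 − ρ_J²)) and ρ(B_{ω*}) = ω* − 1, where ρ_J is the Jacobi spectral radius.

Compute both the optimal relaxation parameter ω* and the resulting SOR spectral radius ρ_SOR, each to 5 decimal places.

[ρ_J] n=142: ρ(B_J) = cos(π/(n+1)) = cos(π/143) = 0.99976.
√(1−ρ_J²) = |sin(π/143)| = 0.021967
ω* = 2/(1 + 0.021967) = 2/1.021967 = 1.95701.
[ρ_SOR] ω* − 1 = 0.95701.

ω* = 1.95701, ρ_SOR = 0.95701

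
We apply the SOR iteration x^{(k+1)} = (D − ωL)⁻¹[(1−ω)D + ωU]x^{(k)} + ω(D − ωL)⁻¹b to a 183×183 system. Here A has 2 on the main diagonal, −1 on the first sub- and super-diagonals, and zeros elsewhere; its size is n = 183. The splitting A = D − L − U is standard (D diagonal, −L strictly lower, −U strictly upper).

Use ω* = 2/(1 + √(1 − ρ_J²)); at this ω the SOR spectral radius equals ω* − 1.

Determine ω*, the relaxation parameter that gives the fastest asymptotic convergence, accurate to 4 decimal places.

spectrum of D⁻¹(L+U) = {cos(kπ/184) : 1≤k≤183}; ρ_J = cos(π/184) = 0.9999.
1 − cos²(π/184) = sin²(π/184) ⇒ √(1−ρ_J²) = sin(π/184) = 0.01707.
Young: ω* = 2/(1+√(1−ρ_J²)) = 2/(1+0.01707) = 2/1.01707 = 1.9664.
Hence ρ(B_{ω*}) = 1.9664 − 1 = 0.9664.

ω* = 1.9664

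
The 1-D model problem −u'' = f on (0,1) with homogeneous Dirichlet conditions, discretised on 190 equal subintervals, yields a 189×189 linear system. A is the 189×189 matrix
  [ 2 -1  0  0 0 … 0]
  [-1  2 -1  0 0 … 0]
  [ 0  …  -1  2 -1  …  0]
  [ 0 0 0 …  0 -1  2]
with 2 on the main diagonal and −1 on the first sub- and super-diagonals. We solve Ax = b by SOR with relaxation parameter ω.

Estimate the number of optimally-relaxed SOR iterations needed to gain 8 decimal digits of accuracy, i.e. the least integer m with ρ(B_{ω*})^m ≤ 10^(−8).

m = 558

With n=189, ρ(Jacobi) = cos(π/190) = 0.9998633.
√(1 − cos²(π/190)) = sin(π/190) ≈ 0.0165339.
ω* = 2 / (1 + 0.0165339) = 2 / 1.0165339 ≈ 1.9674700.
ρ_SOR = ω* − 1 ≈ 0.9674700.
Need (0.9674700)^m ≤ 10^(−8): m ≥ 8·ln10/|ln 0.9674700| = 18.4207/0.0330709 = 557.006 ⇒ m = 558.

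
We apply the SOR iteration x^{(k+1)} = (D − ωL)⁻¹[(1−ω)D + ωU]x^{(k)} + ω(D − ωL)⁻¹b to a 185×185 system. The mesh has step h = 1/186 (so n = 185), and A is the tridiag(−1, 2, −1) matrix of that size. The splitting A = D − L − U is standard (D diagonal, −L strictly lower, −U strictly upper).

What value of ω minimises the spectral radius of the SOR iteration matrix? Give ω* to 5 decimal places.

ω* = 1.96678

n=185: λ(B_J) = 1 − λ(A)/2 = cos(kπ/186); k=1 gives ρ_J = 0.99986.
√(1−ρ_J²) = |sin(π/186)| = 0.016889
ω* = 2/(1+0.016889) = 1.96678
ρ_SOR = ω* − 1 ≈ 0.96678.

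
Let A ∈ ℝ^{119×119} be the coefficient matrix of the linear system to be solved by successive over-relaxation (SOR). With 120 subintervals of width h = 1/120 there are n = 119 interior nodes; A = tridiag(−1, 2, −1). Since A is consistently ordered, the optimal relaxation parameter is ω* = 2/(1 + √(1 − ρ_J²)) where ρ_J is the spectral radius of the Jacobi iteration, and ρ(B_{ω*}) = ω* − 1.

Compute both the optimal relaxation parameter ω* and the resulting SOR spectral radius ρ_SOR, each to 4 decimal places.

ρ_J = max_k |cos(kπ/120)| = cos(π/120) = 0.9997
√(1−ρ_J²) = |sin(π/120)| = 0.02618
ω* = 2 / (1 + 0.02618) = 2 / 1.02618 ≈ 1.9490.
ρ_SOR = ω* − 1 = 1.9490 − 1 = 0.9490.

ω* = 1.9490, ρ_SOR = 0.9490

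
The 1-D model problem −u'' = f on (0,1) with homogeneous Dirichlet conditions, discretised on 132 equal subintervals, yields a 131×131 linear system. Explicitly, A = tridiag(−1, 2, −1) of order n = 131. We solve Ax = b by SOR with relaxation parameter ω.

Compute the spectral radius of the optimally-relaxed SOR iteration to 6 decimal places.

ρ_SOR = 0.953511

½·tridiag(1,0,1) at n=131: λ_k = cos(kπ/132); max |λ| at k=1 ⇒ ρ_J = cos(π/132) ≈ 0.999717.
√(1 − cos²(π/132)) = sin(π/132) ≈ 0.0237977.
ω* = 2/(1+0.0237977) = 1.953511
ρ_SOR = ω* − 1 ≈ 0.953511.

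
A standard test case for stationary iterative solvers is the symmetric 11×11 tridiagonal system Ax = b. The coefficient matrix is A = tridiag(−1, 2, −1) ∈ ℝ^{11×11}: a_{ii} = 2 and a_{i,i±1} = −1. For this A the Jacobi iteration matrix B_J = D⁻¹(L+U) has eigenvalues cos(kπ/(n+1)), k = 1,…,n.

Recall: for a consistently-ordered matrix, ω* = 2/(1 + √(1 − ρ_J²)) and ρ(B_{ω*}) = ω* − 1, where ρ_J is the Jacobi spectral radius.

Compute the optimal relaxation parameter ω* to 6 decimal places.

ω* = 1.588791

½·tridiag(1,0,1) at n=11: λ_k = cos(kπ/12); max |λ| at k=1 ⇒ ρ_J = cos(π/12) ≈ 0.965926.
root = sin(π/12) = 0.2588190  (since 1−cos² = sin²).
ω* = 2/(1+0.2588190) = 1.588791
ρ_SOR = ω* − 1 ≈ 0.588791.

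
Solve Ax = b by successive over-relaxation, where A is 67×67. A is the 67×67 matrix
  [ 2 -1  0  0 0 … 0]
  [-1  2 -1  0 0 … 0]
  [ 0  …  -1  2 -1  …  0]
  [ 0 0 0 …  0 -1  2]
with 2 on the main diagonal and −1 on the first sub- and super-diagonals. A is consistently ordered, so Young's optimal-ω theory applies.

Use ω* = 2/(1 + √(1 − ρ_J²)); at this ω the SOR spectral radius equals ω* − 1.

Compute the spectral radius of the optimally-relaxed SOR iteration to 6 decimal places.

ρ_SOR = 0.911711

With n=67, ρ(Jacobi) = cos(π/68) = 0.998933.
√(1−ρ_J²) simplifies to sin(π/68) = 0.0461835.
ω* = 2/(1 + 0.0461835) = 2/1.0461835 = 1.911711.
At ω = 1.911711 every |λ(B_ω)| = ω−1, so ρ_SOR = 0.911711.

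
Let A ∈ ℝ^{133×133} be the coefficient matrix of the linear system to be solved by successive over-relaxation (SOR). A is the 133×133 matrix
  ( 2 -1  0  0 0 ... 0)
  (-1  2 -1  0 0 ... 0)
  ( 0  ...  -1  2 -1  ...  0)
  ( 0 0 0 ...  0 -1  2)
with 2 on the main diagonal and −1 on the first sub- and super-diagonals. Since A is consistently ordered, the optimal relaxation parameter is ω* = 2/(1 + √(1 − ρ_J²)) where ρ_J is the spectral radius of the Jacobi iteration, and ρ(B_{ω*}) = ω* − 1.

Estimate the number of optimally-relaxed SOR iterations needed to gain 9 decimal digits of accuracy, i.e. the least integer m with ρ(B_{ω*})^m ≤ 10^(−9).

[ρ_J] n=133: ρ(B_J) = cos(π/(n+1)) = cos(π/134) = 0.9997252.
root = sin(π/134) = 0.0234426  (since 1−cos² = sin²).
ω* = 2/(1 + 0.0234426) = 2/1.0234426 = 1.9541887.
[ρ_SOR] ω* − 1 = 0.9541887.
(0.9541887)^m ≤ 10^{−9}  ⇒  m·ln(0.9541887) ≤ −9·ln10  ⇒  m ≥ 441.920  ⇒  m = 442

m = 442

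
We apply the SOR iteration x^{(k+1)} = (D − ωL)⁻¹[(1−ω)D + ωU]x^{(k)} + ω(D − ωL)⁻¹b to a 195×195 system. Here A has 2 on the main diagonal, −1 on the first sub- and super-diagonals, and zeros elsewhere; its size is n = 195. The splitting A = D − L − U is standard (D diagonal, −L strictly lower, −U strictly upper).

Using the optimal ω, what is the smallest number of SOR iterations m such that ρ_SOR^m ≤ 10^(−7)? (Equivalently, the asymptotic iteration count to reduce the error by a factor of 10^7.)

spectrum of D⁻¹(L+U) = {cos(kπ/196) : 1≤k≤195}; ρ_J = cos(π/196) = 0.9998715.
√(1 − cos²(π/196)) = sin(π/196) ≈ 0.0160278.
ω* = 2 / (1 + 0.0160278) = 2 / 1.0160278 ≈ 1.9684501.
Hence ρ(B_{ω*}) = 1.9684501 − 1 = 0.9684501.
For 7 digits: m = 7·ln10 / (−ln 0.9684501) = 16.1181/0.0320583 = 502.775; round up → m = 503.

m = 503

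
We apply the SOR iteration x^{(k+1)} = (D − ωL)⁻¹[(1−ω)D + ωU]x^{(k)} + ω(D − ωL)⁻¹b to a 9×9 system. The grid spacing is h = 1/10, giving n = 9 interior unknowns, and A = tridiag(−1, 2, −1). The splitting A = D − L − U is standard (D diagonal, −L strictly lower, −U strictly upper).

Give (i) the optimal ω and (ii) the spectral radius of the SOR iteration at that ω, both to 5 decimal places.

With n=9, ρ(Jacobi) = cos(π/10) = 0.95106.
1 − cos²(π/10) = sin²(π/10) ⇒ √(1−ρ_J²) = sin(π/10) = 0.309017.
Then 2/(1+√(1−ρ_J²)) = 2/(1+0.309017); ω* = 2/1.309017 = 1.52786.
At ω = 1.52786 every |λ(B_ω)| = ω−1, so ρ_SOR = 0.52786.

ω* = 1.52786, ρ_SOR = 0.52786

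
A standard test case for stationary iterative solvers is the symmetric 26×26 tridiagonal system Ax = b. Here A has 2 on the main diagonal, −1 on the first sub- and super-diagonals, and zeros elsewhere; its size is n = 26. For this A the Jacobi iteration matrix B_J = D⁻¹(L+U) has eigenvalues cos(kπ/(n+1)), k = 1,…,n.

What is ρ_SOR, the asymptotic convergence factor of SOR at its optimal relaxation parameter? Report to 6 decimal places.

ρ_SOR = 0.791966

B_J for the 26×26 system has eigenvalues cos(kπ/27); ρ_J = cos(π/27) = 0.993238.
√(1−ρ_J²) simplifies to sin(π/27) = 0.1160929.
ω* = 2/(1 + 0.1160929) = 2/1.1160929 = 1.791966.
ρ(B_{ω*}) = ω*−1 = 0.791966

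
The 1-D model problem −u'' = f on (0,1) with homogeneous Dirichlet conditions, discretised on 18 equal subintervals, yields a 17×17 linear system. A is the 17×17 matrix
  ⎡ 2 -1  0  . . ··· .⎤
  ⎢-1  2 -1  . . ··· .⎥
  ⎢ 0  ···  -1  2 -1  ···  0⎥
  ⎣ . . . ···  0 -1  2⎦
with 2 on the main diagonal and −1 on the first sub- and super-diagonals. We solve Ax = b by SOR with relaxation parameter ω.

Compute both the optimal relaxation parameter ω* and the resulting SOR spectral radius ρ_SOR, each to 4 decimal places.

ω* = 1.7041, ρ_SOR = 0.7041

ρ_J = max_k |cos(kπ/18)| = cos(π/18) = 0.9848
√(1−ρ_J²) = |sin(π/18)| = 0.17365
ω* = 2 / (1 + 0.17365) = 2 / 1.17365 ≈ 1.7041.
ρ(B_{ω*}) = ω*−1 = 0.7041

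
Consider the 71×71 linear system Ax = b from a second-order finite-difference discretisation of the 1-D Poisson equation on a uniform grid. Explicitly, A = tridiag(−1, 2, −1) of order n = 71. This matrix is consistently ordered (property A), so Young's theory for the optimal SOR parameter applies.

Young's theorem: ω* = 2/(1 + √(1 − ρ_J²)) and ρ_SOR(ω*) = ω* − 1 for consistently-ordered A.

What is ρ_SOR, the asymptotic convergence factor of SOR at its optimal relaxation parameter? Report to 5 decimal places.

½·tridiag(1,0,1) at n=71: λ_k = cos(kπ/72); max |λ| at k=1 ⇒ ρ_J = cos(π/72) ≈ 0.99905.
1 − cos²(π/72) = sin²(π/72) ⇒ √(1−ρ_J²) = sin(π/72) = 0.043619.
So ω* = 2/1.043619 = 1.91641 (Young).
Hence ρ(B_{ω*}) = 1.91641 − 1 = 0.91641.

ρ_SOR = 0.91641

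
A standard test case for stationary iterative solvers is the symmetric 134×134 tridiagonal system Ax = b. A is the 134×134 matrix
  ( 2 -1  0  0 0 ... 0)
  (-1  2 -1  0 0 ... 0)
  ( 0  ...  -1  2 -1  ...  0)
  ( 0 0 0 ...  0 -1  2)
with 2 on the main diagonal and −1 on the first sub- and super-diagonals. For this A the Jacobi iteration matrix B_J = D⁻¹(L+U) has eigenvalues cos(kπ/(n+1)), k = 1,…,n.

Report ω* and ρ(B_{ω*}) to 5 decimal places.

n=134: λ(B_J) = 1 − λ(A)/2 = cos(kπ/135); k=1 gives ρ_J = 0.99973.
√(1−ρ_J²) = |sin(π/135)| = 0.023269
Then 2/(1+√(1−ρ_J²)) = 2/(1+0.023269); ω* = 2/1.023269 = 1.95452.
Hence ρ(B_{ω*}) = 1.95452 − 1 = 0.95452.

ω* = 1.95452, ρ_SOR = 0.95452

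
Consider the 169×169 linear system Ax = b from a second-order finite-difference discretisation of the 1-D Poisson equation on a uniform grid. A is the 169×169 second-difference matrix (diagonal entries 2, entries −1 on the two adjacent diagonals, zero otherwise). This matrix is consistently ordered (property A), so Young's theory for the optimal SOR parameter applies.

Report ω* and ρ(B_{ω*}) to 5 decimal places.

With n=169, ρ(Jacobi) = cos(π/170) = 0.99983.
√(1−ρ_J²) = |sin(π/170)| = 0.018479
ω* = 2/(1+0.018479) = 1.96371
ρ_SOR = ω* − 1 ≈ 0.96371.

ω* = 1.96371, ρ_SOR = 0.96371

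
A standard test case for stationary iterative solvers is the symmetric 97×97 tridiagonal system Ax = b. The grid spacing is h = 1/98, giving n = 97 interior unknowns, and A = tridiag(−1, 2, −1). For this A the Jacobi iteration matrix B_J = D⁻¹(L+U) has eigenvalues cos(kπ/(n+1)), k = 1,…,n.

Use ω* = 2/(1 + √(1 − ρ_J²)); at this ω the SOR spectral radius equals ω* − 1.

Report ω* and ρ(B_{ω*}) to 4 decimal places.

[ρ_J] n=97: ρ(B_J) = cos(π/(n+1)) = cos(π/98) = 0.9995.
√(1−ρ_J²) simplifies to sin(π/98) = 0.03205.
Then 2/(1+√(1−ρ_J²)) = 2/(1+0.03205); ω* = 2/1.03205 = 1.9379.
[ρ_SOR] ω* − 1 = 0.9379.

ω* = 1.9379, ρ_SOR = 0.9379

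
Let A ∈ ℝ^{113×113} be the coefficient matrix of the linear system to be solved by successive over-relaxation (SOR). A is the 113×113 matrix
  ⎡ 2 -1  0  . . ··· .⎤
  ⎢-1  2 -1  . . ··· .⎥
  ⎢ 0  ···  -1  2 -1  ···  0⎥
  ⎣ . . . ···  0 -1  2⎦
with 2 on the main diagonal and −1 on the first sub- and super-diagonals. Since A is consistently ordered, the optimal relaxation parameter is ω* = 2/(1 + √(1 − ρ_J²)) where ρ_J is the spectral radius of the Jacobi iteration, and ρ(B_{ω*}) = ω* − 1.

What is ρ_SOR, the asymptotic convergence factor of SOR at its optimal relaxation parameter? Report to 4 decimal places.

ρ_J = max_k |cos(kπ/114)| = cos(π/114) = 0.9996
1 − cos²(π/114) = sin²(π/114) ⇒ √(1−ρ_J²) = sin(π/114) = 0.02755.
Then 2/(1+√(1−ρ_J²)) = 2/(1+0.02755); ω* = 2/1.02755 = 1.9464.
ρ_SOR = ω* − 1 = 1.9464 − 1 = 0.9464.

ρ_SOR = 0.9464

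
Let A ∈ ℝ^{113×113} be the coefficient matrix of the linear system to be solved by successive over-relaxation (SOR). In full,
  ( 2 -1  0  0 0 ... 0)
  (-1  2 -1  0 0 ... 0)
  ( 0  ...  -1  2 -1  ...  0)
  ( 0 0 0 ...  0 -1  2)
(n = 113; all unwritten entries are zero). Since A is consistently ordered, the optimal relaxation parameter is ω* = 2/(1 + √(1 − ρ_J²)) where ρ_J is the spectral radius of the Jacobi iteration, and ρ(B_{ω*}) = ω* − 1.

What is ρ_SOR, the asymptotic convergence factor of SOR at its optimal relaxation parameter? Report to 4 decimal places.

ρ_SOR = 0.9464

n=113: λ(B_J) = 1 − λ(A)/2 = cos(kπ/114); k=1 gives ρ_J = 0.9996.
√(1−ρ_J²) simplifies to sin(π/114) = 0.02755.
Young: ω* = 2/(1+√(1−ρ_J²)) = 2/(1+0.02755) = 2/1.02755 = 1.9464.
[ρ_SOR] ω* − 1 = 0.9464.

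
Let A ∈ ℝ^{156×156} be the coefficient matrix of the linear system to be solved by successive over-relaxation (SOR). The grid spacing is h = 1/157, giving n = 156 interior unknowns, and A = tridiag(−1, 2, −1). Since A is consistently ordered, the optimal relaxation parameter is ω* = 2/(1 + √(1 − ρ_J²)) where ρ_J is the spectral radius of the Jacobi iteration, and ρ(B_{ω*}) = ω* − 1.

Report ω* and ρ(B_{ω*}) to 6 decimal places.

ω* = 1.960767, ρ_SOR = 0.960767

spectrum of D⁻¹(L+U) = {cos(kπ/157) : 1≤k≤156}; ρ_J = cos(π/157) = 0.999800.
√(1−ρ_J²) simplifies to sin(π/157) = 0.0200088.
ω* = 2 / (1 + 0.0200088) = 2 / 1.0200088 ≈ 1.960767.
At ω = 1.960767 every |λ(B_ω)| = ω−1, so ρ_SOR = 0.960767.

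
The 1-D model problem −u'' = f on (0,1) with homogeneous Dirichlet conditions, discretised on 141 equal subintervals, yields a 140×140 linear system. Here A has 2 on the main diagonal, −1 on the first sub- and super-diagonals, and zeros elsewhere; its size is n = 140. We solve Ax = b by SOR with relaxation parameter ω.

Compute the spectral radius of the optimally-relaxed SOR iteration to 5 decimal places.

With n=140, ρ(Jacobi) = cos(π/141) = 0.99975.
√(1−ρ_J²) = |sin(π/141)| = 0.022279
[ω*] 2 ÷ (1 + 0.022279) = 2 ÷ 1.022279 = 1.95641.
ρ_SOR = ω* − 1 ≈ 0.95641.

ρ_SOR = 0.95641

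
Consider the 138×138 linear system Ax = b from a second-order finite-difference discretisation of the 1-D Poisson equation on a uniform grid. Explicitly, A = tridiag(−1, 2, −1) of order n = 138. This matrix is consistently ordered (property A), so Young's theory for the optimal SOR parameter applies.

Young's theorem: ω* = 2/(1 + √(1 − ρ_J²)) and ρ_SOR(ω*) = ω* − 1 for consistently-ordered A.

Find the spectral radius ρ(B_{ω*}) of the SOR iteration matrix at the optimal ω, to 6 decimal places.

ρ_SOR = 0.955800

ρ_J = max_k |cos(kπ/139)| = cos(π/139) = 0.999745
√(1−ρ_J²) simplifies to sin(π/139) = 0.0225995.
ω* = 2 / (1 + 0.0225995) = 2 / 1.0225995 ≈ 1.955800.
Hence ρ(B_{ω*}) = 1.955800 − 1 = 0.955800.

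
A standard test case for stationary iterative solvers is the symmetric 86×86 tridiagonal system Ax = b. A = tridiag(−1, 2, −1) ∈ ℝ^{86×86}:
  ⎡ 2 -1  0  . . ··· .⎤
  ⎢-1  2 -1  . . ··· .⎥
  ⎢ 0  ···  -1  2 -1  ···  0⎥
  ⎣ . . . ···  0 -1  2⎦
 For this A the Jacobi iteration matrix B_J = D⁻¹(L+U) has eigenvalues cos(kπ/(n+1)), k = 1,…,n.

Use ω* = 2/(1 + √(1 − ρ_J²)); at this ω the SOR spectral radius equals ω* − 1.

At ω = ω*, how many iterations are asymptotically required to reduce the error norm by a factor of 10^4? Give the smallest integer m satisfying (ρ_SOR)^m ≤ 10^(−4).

m = 128

ρ_J = max_k |cos(kπ/87)| = cos(π/87) = 0.9993481
√(1−ρ_J²) = |sin(π/87)| = 0.0361024
[ω*] 2 ÷ (1 + 0.0361024) = 2 ÷ 1.0361024 = 1.9303111.
ρ(B_{ω*}) = ω*−1 = 0.9303111
Need (0.9303111)^m ≤ 10^(−4): m ≥ 4·ln10/|ln 0.9303111| = 9.21034/0.0722362 = 127.503 ⇒ m = 128.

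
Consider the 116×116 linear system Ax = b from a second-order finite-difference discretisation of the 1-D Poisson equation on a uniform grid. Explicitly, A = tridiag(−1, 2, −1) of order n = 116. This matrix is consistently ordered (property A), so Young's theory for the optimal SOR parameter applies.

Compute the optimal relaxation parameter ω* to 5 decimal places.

ω* = 1.94771

[ρ_J] n=116: ρ(B_J) = cos(π/(n+1)) = cos(π/117) = 0.99964.
root = sin(π/117) = 0.026848  (since 1−cos² = sin²).
ω* = 2 / (1 + 0.026848) = 2 / 1.026848 ≈ 1.94771.
[ρ_SOR] ω* − 1 = 0.94771.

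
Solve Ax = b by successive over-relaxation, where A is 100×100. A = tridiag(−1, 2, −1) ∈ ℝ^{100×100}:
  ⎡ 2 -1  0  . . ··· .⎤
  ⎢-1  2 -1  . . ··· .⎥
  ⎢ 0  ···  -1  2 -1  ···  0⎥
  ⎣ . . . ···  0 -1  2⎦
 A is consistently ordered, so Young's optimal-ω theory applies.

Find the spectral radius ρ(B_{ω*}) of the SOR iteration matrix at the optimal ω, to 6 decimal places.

½·tridiag(1,0,1) at n=100: λ_k = cos(kπ/101); max |λ| at k=1 ⇒ ρ_J = cos(π/101) ≈ 0.999516.
√(1−ρ_J²) simplifies to sin(π/101) = 0.0310999.
Young: ω* = 2/(1+√(1−ρ_J²)) = 2/(1+0.0310999) = 2/1.0310999 = 1.939676.
At ω = 1.939676 every |λ(B_ω)| = ω−1, so ρ_SOR = 0.939676.

ρ_SOR = 0.939676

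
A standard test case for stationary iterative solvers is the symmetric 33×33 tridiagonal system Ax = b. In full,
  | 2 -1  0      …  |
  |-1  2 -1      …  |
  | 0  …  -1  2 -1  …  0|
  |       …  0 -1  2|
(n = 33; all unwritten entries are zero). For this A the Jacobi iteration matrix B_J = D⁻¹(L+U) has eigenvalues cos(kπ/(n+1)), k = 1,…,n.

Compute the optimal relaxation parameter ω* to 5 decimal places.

ω* = 1.83105

[ρ_J] n=33: ρ(B_J) = cos(π/(n+1)) = cos(π/34) = 0.99573.
√(1−ρ_J²) simplifies to sin(π/34) = 0.092268.
ω* = 2/(1+0.092268) = 1.83105
At ω = 1.83105 every |λ(B_ω)| = ω−1, so ρ_SOR = 0.83105.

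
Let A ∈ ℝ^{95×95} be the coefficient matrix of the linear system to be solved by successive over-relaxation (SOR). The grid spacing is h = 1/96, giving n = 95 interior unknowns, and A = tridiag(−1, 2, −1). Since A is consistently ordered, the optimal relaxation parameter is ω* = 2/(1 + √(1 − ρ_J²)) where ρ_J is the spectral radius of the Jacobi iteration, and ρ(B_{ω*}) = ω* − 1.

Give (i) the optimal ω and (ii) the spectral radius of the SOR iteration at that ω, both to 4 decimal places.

[ρ_J] n=95: ρ(B_J) = cos(π/(n+1)) = cos(π/96) = 0.9995.
√(1−ρ_J²) = |sin(π/96)| = 0.03272
Then 2/(1+√(1−ρ_J²)) = 2/(1+0.03272); ω* = 2/1.03272 = 1.9366.
Hence ρ(B_{ω*}) = 1.9366 − 1 = 0.9366.

ω* = 1.9366, ρ_SOR = 0.9366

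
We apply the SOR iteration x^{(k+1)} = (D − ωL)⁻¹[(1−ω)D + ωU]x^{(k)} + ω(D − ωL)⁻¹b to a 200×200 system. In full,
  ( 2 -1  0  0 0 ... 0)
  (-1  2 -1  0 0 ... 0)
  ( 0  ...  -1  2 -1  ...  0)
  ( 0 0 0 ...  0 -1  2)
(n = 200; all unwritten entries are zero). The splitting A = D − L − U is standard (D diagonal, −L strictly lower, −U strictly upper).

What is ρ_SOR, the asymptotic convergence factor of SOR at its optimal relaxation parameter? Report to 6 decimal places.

With n=200, ρ(Jacobi) = cos(π/201) = 0.999878.
1 − cos²(π/201) = sin²(π/201) ⇒ √(1−ρ_J²) = sin(π/201) = 0.0156292.
[ω*] 2 ÷ (1 + 0.0156292) = 2 ÷ 1.0156292 = 1.969223.
ρ_SOR = ω* − 1 = 1.969223 − 1 = 0.969223.

ρ_SOR = 0.969223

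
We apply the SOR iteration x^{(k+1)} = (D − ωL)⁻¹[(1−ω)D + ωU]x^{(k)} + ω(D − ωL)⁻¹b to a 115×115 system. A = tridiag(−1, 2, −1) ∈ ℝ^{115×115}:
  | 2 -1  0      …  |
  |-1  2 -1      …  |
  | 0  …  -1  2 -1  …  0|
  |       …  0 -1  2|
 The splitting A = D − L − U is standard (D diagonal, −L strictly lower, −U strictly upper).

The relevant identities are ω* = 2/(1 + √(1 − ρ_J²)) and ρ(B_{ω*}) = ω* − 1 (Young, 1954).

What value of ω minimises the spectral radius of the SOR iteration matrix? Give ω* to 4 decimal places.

ρ_J = max_k |cos(kπ/116)| = cos(π/116) = 0.9996
root = sin(π/116) = 0.02708  (since 1−cos² = sin²).
Then 2/(1+√(1−ρ_J²)) = 2/(1+0.02708); ω* = 2/1.02708 = 1.9473.
At ω = 1.9473 every |λ(B_ω)| = ω−1, so ρ_SOR = 0.9473.

ω* = 1.9473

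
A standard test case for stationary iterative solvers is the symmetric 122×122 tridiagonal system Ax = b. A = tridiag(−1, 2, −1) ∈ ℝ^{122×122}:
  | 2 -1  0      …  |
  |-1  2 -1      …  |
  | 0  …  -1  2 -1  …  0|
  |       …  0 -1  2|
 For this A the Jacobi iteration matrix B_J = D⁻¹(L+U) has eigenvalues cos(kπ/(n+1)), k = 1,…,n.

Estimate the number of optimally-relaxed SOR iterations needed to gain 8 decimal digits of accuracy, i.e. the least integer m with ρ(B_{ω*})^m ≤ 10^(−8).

m = 361

spectrum of D⁻¹(L+U) = {cos(kπ/123) : 1≤k≤122}; ρ_J = cos(π/123) = 0.9996738.
√(1−ρ_J²) simplifies to sin(π/123) = 0.0255386.
Young: ω* = 2/(1+√(1−ρ_J²)) = 2/(1+0.0255386) = 2/1.0255386 = 1.9501948.
[ρ_SOR] ω* − 1 = 0.9501948.
8·ln10 = 18.4207; −ln(0.9501948) = 0.0510883; m = ⌈18.4207/0.0510883⌉ = ⌈360.566⌉ = 361.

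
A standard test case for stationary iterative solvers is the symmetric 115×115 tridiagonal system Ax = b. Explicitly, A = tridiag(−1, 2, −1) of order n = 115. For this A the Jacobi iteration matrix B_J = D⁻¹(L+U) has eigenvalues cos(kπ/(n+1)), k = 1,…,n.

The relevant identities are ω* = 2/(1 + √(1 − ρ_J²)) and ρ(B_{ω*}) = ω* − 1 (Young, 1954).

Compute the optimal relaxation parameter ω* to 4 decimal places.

ρ_J = max_k |cos(kπ/116)| = cos(π/116) = 0.9996
√(1−ρ_J²) = |sin(π/116)| = 0.02708
ω* = 2 / (1 + 0.02708) = 2 / 1.02708 ≈ 1.9473.
and ρ(B_{ω*}) = 1.9473 − 1 = 0.9473.

ω* = 1.9473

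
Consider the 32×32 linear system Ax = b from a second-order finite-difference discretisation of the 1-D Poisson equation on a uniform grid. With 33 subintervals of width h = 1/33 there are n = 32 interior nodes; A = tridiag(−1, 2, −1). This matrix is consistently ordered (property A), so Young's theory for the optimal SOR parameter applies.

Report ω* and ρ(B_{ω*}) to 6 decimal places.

[ρ_J] n=32: ρ(B_J) = cos(π/(n+1)) = cos(π/33) = 0.995472.
root = sin(π/33) = 0.0950560  (since 1−cos² = sin²).
Young: ω* = 2/(1+√(1−ρ_J²)) = 2/(1+0.0950560) = 2/1.0950560 = 1.826391.
At ω = 1.826391 every |λ(B_ω)| = ω−1, so ρ_SOR = 0.826391.

ω* = 1.826391, ρ_SOR = 0.826391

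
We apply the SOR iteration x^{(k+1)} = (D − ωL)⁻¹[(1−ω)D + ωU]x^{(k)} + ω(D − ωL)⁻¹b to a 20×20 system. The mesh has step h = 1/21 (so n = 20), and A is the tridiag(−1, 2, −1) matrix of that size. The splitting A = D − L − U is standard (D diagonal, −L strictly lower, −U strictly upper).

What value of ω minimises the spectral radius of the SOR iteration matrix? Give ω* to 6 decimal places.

½·tridiag(1,0,1) at n=20: λ_k = cos(kπ/21); max |λ| at k=1 ⇒ ρ_J = cos(π/21) ≈ 0.988831.
√(1−ρ_J²) = |sin(π/21)| = 0.1490423
[ω*] 2 ÷ (1 + 0.1490423) = 2 ÷ 1.1490423 = 1.740580.
At ω = 1.740580 every |λ(B_ω)| = ω−1, so ρ_SOR = 0.740580.

ω* = 1.740580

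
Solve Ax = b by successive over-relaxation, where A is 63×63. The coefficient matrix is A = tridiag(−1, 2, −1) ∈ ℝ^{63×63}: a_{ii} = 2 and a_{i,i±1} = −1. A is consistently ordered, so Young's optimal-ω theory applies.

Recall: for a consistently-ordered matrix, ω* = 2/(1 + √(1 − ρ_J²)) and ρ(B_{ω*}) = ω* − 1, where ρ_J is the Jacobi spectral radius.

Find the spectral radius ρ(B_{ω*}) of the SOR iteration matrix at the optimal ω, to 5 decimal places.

B_J for the 63×63 system has eigenvalues cos(kπ/64); ρ_J = cos(π/64) = 0.99880.
1 − cos²(π/64) = sin²(π/64) ⇒ √(1−ρ_J²) = sin(π/64) = 0.049068.
Young: ω* = 2/(1+√(1−ρ_J²)) = 2/(1+0.049068) = 2/1.049068 = 1.90645.
At ω = 1.90645 every |λ(B_ω)| = ω−1, so ρ_SOR = 0.90645.

ρ_SOR = 0.90645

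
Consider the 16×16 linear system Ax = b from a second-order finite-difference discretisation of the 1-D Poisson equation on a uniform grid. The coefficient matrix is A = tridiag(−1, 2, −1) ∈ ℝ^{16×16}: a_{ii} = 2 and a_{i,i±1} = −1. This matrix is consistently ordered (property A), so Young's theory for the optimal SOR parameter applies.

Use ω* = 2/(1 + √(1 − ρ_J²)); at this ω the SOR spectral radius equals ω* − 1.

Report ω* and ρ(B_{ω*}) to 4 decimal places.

With n=16, ρ(Jacobi) = cos(π/17) = 0.9830.
√(1−ρ_J²) simplifies to sin(π/17) = 0.18375.
ω* = 2 / (1 + 0.18375) = 2 / 1.18375 ≈ 1.6895.
ρ(B_{ω*}) = ω*−1 = 0.6895

ω* = 1.6895, ρ_SOR = 0.6895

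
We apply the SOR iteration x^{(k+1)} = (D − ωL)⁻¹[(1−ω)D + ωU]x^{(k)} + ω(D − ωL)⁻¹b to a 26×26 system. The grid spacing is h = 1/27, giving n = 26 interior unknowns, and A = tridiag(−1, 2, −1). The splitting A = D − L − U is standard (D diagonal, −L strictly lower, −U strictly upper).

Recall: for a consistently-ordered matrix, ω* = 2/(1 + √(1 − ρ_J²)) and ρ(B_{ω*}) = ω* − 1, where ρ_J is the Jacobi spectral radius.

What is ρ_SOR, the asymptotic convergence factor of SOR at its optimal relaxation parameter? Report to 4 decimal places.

½·tridiag(1,0,1) at n=26: λ_k = cos(kπ/27); max |λ| at k=1 ⇒ ρ_J = cos(π/27) ≈ 0.9932.
√(1−ρ_J²) simplifies to sin(π/27) = 0.11609.
Young: ω* = 2/(1+√(1−ρ_J²)) = 2/(1+0.11609) = 2/1.11609 = 1.7920.
[ρ_SOR] ω* − 1 = 0.7920.

ρ_SOR = 0.7920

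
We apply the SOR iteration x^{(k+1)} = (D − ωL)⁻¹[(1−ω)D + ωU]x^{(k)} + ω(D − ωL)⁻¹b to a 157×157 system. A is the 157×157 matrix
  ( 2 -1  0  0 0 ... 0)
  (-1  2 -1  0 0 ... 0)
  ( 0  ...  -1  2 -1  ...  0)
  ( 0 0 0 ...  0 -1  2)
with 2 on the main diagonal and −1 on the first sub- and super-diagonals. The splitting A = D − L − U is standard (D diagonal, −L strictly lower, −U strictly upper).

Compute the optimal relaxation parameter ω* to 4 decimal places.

½·tridiag(1,0,1) at n=157: λ_k = cos(kπ/158); max |λ| at k=1 ⇒ ρ_J = cos(π/158) ≈ 0.9998.
√(1−ρ_J²) = |sin(π/158)| = 0.01988
ω* = 2/(1 + 0.01988) = 2/1.01988 = 1.9610.
ρ(B_{ω*}) = ω*−1 = 0.9610

ω* = 1.9610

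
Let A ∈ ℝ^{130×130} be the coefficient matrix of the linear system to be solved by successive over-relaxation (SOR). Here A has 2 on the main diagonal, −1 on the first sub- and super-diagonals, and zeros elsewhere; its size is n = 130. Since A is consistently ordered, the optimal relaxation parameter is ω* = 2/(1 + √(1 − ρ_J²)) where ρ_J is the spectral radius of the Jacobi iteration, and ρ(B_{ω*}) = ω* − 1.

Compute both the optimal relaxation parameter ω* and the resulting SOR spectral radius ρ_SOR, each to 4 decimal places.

ω* = 1.9532, ρ_SOR = 0.9532

B_J for the 130×130 system has eigenvalues cos(kπ/131); ρ_J = cos(π/131) = 0.9997.
root = sin(π/131) = 0.02398  (since 1−cos² = sin²).
ω* = 2 / (1 + 0.02398) = 2 / 1.02398 ≈ 1.9532.
ρ(B_{ω*}) = ω*−1 = 0.9532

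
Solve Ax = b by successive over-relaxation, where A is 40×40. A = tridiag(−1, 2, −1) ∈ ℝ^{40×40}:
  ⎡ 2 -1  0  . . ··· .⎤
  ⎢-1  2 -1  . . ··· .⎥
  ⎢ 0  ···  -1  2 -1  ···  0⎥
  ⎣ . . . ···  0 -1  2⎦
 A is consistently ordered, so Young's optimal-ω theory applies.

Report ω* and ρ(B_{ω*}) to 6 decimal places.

½·tridiag(1,0,1) at n=40: λ_k = cos(kπ/41); max |λ| at k=1 ⇒ ρ_J = cos(π/41) ≈ 0.997066.
√(1−ρ_J²) simplifies to sin(π/41) = 0.0765493.
Then 2/(1+√(1−ρ_J²)) = 2/(1+0.0765493); ω* = 2/1.0765493 = 1.857788.
ρ_SOR = ω* − 1 = 1.857788 − 1 = 0.857788.

ω* = 1.857788, ρ_SOR = 0.857788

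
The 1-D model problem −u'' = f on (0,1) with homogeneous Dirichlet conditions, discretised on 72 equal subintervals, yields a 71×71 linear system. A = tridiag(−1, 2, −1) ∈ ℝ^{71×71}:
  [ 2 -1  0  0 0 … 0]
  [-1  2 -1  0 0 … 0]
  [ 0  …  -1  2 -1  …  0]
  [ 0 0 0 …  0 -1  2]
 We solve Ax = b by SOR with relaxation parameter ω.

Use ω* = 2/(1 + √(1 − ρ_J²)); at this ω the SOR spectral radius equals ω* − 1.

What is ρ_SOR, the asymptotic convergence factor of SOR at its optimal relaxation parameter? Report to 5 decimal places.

½·tridiag(1,0,1) at n=71: λ_k = cos(kπ/72); max |λ| at k=1 ⇒ ρ_J = cos(π/72) ≈ 0.99905.
root = sin(π/72) = 0.043619  (since 1−cos² = sin²).
ω* = 2/(1 + 0.043619) = 2/1.043619 = 1.91641.
ρ_SOR = ω* − 1 = 1.91641 − 1 = 0.91641.

ρ_SOR = 0.91641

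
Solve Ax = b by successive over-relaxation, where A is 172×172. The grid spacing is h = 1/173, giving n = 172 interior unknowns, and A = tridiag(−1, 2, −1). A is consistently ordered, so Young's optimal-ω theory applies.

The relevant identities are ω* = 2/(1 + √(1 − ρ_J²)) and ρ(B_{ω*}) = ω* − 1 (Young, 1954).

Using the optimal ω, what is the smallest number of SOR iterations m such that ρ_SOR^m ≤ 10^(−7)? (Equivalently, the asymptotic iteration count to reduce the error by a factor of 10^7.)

m = 444

spectrum of D⁻¹(L+U) = {cos(kπ/173) : 1≤k≤172}; ρ_J = cos(π/173) = 0.9998351.
√(1 − cos²(π/173)) = sin(π/173) ≈ 0.0181585.
So ω* = 2/1.0181585 = 1.9643307 (Young).
ρ(B_{ω*}) = ω*−1 = 0.9643307
Need (0.9643307)^m ≤ 10^(−7): m ≥ 7·ln10/|ln 0.9643307| = 16.1181/0.036321 = 443.768 ⇒ m = 444.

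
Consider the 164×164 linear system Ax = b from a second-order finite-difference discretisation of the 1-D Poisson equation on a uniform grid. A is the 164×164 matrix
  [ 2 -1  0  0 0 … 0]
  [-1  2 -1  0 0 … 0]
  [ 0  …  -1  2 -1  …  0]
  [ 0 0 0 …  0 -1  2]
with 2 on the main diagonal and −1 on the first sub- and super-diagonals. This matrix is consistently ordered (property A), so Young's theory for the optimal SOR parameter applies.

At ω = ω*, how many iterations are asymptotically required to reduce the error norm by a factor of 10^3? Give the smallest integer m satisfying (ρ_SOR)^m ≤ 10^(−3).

m = 182

With n=164, ρ(Jacobi) = cos(π/165) = 0.9998187.
1 − cos²(π/165) = sin²(π/165) ⇒ √(1−ρ_J²) = sin(π/165) = 0.0190388.
So ω* = 2/1.0190388 = 1.9626338 (Young).
ρ(B_{ω*}) = ω*−1 = 0.9626338
ρ_SOR^m ≤ 10^(−3) ⇔ m ≥ 3·ln10/(−ln 0.9626338) = 6.90776/0.0380822 = 181.391; m = ⌈181.391⌉ = 182.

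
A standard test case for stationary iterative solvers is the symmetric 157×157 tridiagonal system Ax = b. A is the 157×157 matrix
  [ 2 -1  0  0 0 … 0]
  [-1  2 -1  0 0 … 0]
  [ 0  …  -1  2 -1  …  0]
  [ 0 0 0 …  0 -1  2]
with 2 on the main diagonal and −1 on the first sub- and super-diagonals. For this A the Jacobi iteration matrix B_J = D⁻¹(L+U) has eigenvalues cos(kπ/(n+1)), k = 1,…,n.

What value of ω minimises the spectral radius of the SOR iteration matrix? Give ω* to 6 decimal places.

ω* = 1.961011

n=157: λ(B_J) = 1 − λ(A)/2 = cos(kπ/158); k=1 gives ρ_J = 0.999802.
√(1−ρ_J²) = |sin(π/158)| = 0.0198822
So ω* = 2/1.0198822 = 1.961011 (Young).
ρ_SOR = ω* − 1 ≈ 0.961011.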